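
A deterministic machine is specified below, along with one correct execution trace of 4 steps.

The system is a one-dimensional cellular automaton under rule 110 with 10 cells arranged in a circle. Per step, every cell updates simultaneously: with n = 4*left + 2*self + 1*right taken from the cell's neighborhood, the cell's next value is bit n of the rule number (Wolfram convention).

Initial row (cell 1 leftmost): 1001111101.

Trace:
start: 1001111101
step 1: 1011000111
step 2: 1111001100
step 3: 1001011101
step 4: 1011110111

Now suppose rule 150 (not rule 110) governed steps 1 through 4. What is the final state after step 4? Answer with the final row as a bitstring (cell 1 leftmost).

1011000011

(re-executing steps 1..4 under rule 150; state before step 1: 1001111101)
step 1: 0110111000
step 2: 1000010100
step 3: 1100110111
step 4: 1011000011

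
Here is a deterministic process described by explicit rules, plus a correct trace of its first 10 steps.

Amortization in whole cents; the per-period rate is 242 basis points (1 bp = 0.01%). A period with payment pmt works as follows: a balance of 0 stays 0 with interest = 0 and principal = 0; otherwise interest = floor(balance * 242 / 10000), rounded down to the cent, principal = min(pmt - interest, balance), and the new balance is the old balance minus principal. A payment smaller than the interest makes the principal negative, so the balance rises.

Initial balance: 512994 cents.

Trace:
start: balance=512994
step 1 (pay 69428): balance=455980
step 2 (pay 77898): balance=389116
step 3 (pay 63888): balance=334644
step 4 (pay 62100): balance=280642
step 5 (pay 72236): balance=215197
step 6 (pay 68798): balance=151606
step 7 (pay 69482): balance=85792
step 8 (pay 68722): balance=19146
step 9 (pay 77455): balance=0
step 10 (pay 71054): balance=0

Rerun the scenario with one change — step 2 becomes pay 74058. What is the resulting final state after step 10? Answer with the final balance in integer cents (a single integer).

(re-executing from step 2 with the substitution; state before step 2: balance=455980)
step 2 (pay 74058): balance=392956
step 3 (pay 63888): balance=338577
step 4 (pay 62100): balance=284670
step 5 (pay 72236): balance=219323
step 6 (pay 68798): balance=155832
step 7 (pay 69482): balance=90121
step 8 (pay 68722): balance=23579
step 9 (pay 77455): balance=0
step 10 (pay 71054): balance=0

0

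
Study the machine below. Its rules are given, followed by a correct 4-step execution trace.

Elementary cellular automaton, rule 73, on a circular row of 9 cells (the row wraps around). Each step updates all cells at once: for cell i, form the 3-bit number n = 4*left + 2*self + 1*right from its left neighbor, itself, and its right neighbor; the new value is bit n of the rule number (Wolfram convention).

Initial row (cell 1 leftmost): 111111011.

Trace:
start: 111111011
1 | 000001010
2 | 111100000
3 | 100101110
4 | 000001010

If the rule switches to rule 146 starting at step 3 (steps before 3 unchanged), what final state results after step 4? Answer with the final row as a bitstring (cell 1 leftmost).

000001010

(re-executing steps 3..4 under rule 146; state before step 3: 111100000)
3 | 011010001
4 | 000001010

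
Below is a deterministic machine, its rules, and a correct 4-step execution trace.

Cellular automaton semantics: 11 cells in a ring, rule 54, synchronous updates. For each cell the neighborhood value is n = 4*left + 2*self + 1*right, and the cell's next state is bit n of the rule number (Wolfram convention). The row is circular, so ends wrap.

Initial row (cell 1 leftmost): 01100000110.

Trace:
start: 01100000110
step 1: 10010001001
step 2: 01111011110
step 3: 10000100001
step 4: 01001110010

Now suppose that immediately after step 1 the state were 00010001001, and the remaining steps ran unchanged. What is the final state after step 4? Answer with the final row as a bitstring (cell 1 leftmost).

11101110000

state after step 1 := 00010001001
step 2: 10111011111
step 3: 01000100000
step 4: 11101110000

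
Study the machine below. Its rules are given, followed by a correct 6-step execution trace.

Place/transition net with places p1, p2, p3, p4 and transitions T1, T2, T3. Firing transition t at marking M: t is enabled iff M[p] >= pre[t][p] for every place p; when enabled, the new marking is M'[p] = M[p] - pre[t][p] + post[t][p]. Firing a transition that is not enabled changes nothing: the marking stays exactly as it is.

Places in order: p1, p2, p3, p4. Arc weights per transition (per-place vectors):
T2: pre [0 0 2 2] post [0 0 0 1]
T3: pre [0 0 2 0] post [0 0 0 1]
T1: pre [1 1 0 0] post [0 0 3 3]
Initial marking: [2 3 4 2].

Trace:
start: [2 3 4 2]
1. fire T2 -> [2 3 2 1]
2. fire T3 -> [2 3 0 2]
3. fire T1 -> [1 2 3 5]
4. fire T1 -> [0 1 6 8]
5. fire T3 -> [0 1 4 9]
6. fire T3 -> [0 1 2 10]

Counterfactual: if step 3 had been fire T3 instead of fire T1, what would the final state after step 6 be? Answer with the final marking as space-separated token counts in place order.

(re-executing from step 3 with the substitution; state before step 3: [2 3 0 2])
3. fire T3 -> [2 3 0 2]
4. fire T1 -> [1 2 3 5]
5. fire T3 -> [1 2 1 6]
6. fire T3 -> [1 2 1 6]

1 2 1 6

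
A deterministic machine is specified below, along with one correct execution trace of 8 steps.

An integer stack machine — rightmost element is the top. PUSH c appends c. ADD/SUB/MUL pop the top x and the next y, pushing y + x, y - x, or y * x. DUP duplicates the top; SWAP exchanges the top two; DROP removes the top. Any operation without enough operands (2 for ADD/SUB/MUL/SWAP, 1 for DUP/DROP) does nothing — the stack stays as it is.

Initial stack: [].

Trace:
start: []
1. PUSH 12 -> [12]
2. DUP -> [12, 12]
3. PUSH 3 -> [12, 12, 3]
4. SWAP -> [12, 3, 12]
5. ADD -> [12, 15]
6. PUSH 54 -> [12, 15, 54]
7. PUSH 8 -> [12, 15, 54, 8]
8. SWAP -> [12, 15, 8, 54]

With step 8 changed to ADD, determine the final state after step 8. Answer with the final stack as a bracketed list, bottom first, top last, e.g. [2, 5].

(re-executing from step 8 with the substitution; state before step 8: [12, 15, 54, 8])
8. ADD -> [12, 15, 62]

[12, 15, 62]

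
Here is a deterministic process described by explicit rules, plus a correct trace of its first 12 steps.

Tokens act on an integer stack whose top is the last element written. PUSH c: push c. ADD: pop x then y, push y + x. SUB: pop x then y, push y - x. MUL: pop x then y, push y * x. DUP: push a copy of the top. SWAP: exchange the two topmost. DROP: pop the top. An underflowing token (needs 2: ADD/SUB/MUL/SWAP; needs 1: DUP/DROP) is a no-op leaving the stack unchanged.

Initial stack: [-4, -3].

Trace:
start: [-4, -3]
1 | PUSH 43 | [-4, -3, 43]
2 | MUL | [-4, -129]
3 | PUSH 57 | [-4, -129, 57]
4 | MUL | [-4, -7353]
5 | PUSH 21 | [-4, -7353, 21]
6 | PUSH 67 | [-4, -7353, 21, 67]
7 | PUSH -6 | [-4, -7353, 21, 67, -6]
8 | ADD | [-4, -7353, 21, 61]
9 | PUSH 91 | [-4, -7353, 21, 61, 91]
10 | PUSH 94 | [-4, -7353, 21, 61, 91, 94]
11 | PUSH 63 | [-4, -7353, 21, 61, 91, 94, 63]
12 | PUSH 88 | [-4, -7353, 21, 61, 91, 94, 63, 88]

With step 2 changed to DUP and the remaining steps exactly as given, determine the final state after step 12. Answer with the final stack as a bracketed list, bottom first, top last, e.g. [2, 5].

(re-executing from step 2 with the substitution; state before step 2: [-4, -3, 43])
2 | DUP | [-4, -3, 43, 43]
3 | PUSH 57 | [-4, -3, 43, 43, 57]
4 | MUL | [-4, -3, 43, 2451]
5 | PUSH 21 | [-4, -3, 43, 2451, 21]
6 | PUSH 67 | [-4, -3, 43, 2451, 21, 67]
7 | PUSH -6 | [-4, -3, 43, 2451, 21, 67, -6]
8 | ADD | [-4, -3, 43, 2451, 21, 61]
9 | PUSH 91 | [-4, -3, 43, 2451, 21, 61, 91]
10 | PUSH 94 | [-4, -3, 43, 2451, 21, 61, 91, 94]
11 | PUSH 63 | [-4, -3, 43, 2451, 21, 61, 91, 94, 63]
12 | PUSH 88 | [-4, -3, 43, 2451, 21, 61, 91, 94, 63, 88]

[-4, -3, 43, 2451, 21, 61, 91, 94, 63, 88]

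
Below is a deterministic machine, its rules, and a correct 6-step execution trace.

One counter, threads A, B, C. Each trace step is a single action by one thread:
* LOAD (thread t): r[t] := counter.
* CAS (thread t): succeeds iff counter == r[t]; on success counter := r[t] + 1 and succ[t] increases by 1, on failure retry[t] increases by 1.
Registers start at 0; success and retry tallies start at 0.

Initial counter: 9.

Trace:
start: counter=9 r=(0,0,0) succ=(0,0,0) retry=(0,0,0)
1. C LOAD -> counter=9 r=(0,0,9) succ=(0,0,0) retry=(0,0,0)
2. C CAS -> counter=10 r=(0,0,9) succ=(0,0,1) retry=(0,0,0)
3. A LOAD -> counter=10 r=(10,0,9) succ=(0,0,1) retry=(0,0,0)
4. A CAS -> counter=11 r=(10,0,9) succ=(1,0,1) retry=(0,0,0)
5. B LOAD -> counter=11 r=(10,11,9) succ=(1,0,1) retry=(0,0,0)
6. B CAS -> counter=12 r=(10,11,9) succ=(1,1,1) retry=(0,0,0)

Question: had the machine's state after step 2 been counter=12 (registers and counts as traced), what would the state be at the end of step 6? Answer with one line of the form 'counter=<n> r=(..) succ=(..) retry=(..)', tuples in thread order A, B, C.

counter=14 r=(12,13,9) succ=(1,1,1) retry=(0,0,0)

state after step 2 := counter=12 r=(0,0,9) succ=(0,0,1) retry=(0,0,0)
3. A LOAD -> counter=12 r=(12,0,9) succ=(0,0,1) retry=(0,0,0)
4. A CAS -> counter=13 r=(12,0,9) succ=(1,0,1) retry=(0,0,0)
5. B LOAD -> counter=13 r=(12,13,9) succ=(1,0,1) retry=(0,0,0)
6. B CAS -> counter=14 r=(12,13,9) succ=(1,1,1) retry=(0,0,0)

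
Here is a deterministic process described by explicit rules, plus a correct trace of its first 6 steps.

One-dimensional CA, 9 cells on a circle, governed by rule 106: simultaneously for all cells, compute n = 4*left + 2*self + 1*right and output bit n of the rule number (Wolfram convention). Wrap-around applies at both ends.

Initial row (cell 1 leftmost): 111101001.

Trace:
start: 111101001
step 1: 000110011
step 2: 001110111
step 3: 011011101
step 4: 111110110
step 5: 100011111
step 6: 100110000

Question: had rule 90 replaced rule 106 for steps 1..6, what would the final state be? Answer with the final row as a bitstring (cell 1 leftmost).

001101111

(re-executing steps 1..6 under rule 90; state before step 1: 111101001)
step 1: 000100111
step 2: 101011101
step 3: 100010101
step 4: 110100001
step 5: 010010011
step 6: 001101111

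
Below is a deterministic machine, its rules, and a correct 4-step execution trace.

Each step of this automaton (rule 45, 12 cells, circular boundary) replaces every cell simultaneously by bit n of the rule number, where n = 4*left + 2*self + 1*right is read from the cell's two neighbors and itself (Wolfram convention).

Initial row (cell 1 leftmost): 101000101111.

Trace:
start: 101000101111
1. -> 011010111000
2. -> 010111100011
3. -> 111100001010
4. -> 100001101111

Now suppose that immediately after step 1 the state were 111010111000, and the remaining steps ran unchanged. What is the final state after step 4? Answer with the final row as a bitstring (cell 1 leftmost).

000101101110

state after step 1 := 111010111000
2. -> 100111100010
3. -> 100100001011
4. -> 000101101110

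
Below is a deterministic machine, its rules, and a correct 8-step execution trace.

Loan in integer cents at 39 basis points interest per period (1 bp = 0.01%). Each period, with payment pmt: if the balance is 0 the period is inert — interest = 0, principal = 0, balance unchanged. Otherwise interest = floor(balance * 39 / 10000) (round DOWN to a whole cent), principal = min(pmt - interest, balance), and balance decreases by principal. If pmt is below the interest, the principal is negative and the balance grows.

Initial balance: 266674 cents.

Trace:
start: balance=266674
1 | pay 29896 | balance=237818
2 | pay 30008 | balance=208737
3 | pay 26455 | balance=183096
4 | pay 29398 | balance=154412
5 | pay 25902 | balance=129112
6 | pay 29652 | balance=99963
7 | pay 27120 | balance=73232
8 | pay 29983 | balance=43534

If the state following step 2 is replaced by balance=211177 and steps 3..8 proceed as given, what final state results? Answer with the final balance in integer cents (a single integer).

state after step 2 := balance=211177
3 | pay 26455 | balance=185545
4 | pay 29398 | balance=156870
5 | pay 25902 | balance=131579
6 | pay 29652 | balance=102440
7 | pay 27120 | balance=75719
8 | pay 29983 | balance=46031

46031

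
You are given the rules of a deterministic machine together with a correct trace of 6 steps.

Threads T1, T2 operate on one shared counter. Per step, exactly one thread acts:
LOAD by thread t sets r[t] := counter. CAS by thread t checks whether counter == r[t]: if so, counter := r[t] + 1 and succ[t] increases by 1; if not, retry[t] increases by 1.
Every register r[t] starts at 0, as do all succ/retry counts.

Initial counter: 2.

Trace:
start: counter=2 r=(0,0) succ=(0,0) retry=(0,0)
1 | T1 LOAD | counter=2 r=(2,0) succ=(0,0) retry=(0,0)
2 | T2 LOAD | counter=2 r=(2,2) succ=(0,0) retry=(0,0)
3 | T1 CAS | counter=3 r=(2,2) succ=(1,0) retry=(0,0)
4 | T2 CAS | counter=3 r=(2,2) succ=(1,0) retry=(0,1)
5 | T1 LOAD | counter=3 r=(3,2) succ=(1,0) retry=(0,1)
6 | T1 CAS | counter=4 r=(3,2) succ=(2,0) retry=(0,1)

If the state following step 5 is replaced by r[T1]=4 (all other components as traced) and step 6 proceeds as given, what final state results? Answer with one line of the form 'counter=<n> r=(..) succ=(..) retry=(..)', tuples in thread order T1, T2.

state after step 5 := counter=3 r=(4,2) succ=(1,0) retry=(0,1)
6 | T1 CAS | counter=3 r=(4,2) succ=(1,0) retry=(1,1)

counter=3 r=(4,2) succ=(1,0) retry=(1,1)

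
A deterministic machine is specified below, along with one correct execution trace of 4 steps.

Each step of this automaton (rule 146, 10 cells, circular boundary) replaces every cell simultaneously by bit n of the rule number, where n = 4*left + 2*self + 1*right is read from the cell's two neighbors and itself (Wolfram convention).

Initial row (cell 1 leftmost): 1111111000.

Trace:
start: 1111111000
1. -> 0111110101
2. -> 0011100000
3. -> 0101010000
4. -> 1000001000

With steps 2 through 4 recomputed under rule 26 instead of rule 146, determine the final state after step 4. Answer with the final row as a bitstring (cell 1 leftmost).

(re-executing steps 2..4 under rule 26; state before step 2: 0111110101)
2. -> 0100000000
3. -> 1010000000
4. -> 0001000001

0001000001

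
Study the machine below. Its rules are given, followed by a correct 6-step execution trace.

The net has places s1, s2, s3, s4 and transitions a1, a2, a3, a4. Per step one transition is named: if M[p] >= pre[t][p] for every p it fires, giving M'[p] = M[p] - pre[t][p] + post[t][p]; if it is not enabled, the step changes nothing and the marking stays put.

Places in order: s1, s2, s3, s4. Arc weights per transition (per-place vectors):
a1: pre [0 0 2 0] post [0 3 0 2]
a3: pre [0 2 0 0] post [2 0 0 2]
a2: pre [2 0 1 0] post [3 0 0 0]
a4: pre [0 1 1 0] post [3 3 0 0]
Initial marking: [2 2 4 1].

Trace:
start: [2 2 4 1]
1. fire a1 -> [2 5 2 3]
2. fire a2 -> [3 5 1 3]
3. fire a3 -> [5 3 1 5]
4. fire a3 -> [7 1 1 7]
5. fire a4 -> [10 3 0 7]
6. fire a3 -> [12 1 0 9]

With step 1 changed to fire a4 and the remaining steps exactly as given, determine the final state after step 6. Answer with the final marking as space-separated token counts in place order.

10 0 2 5

(re-executing from step 1 with the substitution; state before step 1: [2 2 4 1])
1. fire a4 -> [5 4 3 1]
2. fire a2 -> [6 4 2 1]
3. fire a3 -> [8 2 2 3]
4. fire a3 -> [10 0 2 5]
5. fire a4 -> [10 0 2 5]
6. fire a3 -> [10 0 2 5]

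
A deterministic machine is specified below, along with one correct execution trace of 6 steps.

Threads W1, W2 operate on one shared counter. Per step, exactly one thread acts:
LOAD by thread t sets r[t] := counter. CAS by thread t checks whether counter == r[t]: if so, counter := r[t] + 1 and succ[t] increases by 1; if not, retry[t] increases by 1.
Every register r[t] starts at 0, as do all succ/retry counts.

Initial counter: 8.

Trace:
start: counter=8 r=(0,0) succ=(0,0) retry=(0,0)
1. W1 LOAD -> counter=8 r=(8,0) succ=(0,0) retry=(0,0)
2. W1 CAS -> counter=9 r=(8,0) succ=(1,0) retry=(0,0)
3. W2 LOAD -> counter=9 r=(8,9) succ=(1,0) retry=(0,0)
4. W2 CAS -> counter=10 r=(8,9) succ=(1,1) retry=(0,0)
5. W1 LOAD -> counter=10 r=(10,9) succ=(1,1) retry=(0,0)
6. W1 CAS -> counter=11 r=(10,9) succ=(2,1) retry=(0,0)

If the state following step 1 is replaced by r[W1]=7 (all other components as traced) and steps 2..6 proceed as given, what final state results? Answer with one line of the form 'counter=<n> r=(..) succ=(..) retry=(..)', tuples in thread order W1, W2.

state after step 1 := counter=8 r=(7,0) succ=(0,0) retry=(0,0)
2. W1 CAS -> counter=8 r=(7,0) succ=(0,0) retry=(1,0)
3. W2 LOAD -> counter=8 r=(7,8) succ=(0,0) retry=(1,0)
4. W2 CAS -> counter=9 r=(7,8) succ=(0,1) retry=(1,0)
5. W1 LOAD -> counter=9 r=(9,8) succ=(0,1) retry=(1,0)
6. W1 CAS -> counter=10 r=(9,8) succ=(1,1) retry=(1,0)

counter=10 r=(9,8) succ=(1,1) retry=(1,0)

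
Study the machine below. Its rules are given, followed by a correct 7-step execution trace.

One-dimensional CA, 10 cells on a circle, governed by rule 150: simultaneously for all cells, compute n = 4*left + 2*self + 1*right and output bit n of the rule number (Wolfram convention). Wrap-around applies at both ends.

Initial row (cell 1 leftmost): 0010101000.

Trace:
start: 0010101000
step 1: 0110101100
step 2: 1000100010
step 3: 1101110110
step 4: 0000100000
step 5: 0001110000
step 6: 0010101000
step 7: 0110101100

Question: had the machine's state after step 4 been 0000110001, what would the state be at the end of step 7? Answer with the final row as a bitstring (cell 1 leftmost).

0011110111

state after step 4 := 0000110001
step 5: 1001001011
step 6: 0111111001
step 7: 0011110111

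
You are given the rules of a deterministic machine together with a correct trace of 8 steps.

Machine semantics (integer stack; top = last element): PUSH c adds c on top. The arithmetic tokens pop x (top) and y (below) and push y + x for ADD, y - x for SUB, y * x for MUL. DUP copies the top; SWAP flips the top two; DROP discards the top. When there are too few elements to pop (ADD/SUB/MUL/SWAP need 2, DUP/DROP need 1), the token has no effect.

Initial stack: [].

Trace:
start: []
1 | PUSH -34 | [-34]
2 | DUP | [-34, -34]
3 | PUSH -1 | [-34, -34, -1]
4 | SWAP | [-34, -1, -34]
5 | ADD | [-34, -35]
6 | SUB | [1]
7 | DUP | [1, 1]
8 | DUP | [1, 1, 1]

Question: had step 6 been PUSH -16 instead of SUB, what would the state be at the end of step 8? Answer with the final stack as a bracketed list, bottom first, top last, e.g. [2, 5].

(re-executing from step 6 with the substitution; state before step 6: [-34, -35])
6 | PUSH -16 | [-34, -35, -16]
7 | DUP | [-34, -35, -16, -16]
8 | DUP | [-34, -35, -16, -16, -16]

[-34, -35, -16, -16, -16]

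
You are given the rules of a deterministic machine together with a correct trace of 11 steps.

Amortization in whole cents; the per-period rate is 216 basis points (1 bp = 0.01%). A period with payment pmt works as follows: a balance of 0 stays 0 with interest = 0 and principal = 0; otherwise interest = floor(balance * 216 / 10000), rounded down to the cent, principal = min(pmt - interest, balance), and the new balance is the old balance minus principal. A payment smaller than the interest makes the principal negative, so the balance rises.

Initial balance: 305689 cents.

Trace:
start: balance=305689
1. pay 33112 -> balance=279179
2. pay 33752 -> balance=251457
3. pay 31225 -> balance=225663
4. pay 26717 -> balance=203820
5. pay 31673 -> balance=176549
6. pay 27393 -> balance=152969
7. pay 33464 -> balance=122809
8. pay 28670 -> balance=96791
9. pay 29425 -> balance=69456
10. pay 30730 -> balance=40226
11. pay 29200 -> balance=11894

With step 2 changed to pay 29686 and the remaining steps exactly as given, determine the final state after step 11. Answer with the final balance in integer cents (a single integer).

(re-executing from step 2 with the substitution; state before step 2: balance=279179)
2. pay 29686 -> balance=255523
3. pay 31225 -> balance=229817
4. pay 26717 -> balance=208064
5. pay 31673 -> balance=180885
6. pay 27393 -> balance=157399
7. pay 33464 -> balance=127334
8. pay 28670 -> balance=101414
9. pay 29425 -> balance=74179
10. pay 30730 -> balance=45051
11. pay 29200 -> balance=16824

16824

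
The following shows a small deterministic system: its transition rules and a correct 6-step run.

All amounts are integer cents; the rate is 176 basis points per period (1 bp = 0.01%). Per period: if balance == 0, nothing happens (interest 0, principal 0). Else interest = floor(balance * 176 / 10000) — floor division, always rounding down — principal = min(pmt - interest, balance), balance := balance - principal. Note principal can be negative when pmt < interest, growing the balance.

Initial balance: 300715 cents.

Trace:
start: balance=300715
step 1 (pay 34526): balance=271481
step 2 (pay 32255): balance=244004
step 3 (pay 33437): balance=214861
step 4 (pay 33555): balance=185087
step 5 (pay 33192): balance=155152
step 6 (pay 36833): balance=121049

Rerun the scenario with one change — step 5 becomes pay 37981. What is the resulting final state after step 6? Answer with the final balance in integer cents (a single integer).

116176

(re-executing from step 5 with the substitution; state before step 5: balance=185087)
step 5 (pay 37981): balance=150363
step 6 (pay 36833): balance=116176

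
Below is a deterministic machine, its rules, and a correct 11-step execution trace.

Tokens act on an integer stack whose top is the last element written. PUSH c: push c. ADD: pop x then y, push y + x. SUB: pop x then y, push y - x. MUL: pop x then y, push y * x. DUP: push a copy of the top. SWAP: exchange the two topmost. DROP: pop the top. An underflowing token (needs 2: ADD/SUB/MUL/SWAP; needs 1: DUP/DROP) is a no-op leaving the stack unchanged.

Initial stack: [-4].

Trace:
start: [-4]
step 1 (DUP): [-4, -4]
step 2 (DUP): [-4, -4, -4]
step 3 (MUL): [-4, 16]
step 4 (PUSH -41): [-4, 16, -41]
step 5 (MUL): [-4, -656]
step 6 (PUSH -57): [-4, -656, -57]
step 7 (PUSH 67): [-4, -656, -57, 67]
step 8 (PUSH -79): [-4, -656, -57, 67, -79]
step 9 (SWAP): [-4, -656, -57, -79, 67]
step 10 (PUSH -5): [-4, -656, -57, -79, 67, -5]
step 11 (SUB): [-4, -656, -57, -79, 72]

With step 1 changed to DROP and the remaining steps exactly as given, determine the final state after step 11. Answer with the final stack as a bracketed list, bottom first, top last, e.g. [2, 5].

[-41, -57, -79, 72]

(re-executing from step 1 with the substitution; state before step 1: [-4])
step 1 (DROP): []
step 2 (DUP): []
step 3 (MUL): []
step 4 (PUSH -41): [-41]
step 5 (MUL): [-41]
step 6 (PUSH -57): [-41, -57]
step 7 (PUSH 67): [-41, -57, 67]
step 8 (PUSH -79): [-41, -57, 67, -79]
step 9 (SWAP): [-41, -57, -79, 67]
step 10 (PUSH -5): [-41, -57, -79, 67, -5]
step 11 (SUB): [-41, -57, -79, 72]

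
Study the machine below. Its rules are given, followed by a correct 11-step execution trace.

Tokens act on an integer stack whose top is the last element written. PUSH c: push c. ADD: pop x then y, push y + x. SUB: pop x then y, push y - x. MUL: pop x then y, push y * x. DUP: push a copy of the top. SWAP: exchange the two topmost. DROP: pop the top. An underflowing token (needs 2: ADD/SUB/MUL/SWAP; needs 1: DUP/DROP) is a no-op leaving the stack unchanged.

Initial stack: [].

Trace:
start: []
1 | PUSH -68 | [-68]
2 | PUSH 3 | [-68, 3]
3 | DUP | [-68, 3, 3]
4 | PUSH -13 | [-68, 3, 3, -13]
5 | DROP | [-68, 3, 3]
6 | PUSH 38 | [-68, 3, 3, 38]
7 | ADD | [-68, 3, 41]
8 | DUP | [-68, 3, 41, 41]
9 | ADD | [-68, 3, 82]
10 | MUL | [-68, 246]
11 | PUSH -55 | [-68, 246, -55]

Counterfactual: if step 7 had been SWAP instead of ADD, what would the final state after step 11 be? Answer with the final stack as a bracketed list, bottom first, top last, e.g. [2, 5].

(re-executing from step 7 with the substitution; state before step 7: [-68, 3, 3, 38])
7 | SWAP | [-68, 3, 38, 3]
8 | DUP | [-68, 3, 38, 3, 3]
9 | ADD | [-68, 3, 38, 6]
10 | MUL | [-68, 3, 228]
11 | PUSH -55 | [-68, 3, 228, -55]

[-68, 3, 228, -55]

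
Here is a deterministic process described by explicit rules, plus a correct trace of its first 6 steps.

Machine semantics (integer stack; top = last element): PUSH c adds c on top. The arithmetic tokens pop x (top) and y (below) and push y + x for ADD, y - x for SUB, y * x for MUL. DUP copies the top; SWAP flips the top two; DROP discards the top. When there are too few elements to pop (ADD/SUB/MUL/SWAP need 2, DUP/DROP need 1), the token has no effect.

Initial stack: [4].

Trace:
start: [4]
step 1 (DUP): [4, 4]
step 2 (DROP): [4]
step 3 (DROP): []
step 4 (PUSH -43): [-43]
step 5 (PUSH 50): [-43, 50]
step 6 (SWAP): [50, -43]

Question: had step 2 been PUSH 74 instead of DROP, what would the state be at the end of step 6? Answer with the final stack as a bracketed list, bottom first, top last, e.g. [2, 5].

[4, 4, 50, -43]

(re-executing from step 2 with the substitution; state before step 2: [4, 4])
step 2 (PUSH 74): [4, 4, 74]
step 3 (DROP): [4, 4]
step 4 (PUSH -43): [4, 4, -43]
step 5 (PUSH 50): [4, 4, -43, 50]
step 6 (SWAP): [4, 4, 50, -43]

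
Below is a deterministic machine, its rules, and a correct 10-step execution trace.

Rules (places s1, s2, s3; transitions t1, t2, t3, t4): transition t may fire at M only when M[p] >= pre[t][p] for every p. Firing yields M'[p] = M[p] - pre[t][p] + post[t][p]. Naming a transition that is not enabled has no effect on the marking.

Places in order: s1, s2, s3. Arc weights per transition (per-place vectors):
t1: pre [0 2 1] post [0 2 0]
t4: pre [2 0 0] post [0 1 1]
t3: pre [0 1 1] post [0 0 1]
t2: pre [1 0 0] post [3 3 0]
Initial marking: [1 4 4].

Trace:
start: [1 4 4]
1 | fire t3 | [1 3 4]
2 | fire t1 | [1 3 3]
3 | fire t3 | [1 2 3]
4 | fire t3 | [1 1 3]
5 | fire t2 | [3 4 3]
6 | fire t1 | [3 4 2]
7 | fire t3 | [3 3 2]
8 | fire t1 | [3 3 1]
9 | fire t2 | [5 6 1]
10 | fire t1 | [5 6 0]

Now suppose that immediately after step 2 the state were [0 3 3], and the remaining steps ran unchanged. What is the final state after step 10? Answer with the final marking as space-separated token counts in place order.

state after step 2 := [0 3 3]
3 | fire t3 | [0 2 3]
4 | fire t3 | [0 1 3]
5 | fire t2 | [0 1 3]
6 | fire t1 | [0 1 3]
7 | fire t3 | [0 0 3]
8 | fire t1 | [0 0 3]
9 | fire t2 | [0 0 3]
10 | fire t1 | [0 0 3]

0 0 3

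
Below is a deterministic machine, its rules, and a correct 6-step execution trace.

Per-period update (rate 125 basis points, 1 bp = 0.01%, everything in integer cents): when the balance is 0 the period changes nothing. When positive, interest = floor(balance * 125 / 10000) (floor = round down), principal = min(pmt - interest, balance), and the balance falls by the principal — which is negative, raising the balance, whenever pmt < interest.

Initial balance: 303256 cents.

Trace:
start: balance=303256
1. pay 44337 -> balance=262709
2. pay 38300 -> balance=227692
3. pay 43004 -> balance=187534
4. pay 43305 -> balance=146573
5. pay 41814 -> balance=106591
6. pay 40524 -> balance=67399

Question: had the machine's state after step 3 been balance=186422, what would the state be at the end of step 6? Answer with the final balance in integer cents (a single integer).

66245

state after step 3 := balance=186422
4. pay 43305 -> balance=145447
5. pay 41814 -> balance=105451
6. pay 40524 -> balance=66245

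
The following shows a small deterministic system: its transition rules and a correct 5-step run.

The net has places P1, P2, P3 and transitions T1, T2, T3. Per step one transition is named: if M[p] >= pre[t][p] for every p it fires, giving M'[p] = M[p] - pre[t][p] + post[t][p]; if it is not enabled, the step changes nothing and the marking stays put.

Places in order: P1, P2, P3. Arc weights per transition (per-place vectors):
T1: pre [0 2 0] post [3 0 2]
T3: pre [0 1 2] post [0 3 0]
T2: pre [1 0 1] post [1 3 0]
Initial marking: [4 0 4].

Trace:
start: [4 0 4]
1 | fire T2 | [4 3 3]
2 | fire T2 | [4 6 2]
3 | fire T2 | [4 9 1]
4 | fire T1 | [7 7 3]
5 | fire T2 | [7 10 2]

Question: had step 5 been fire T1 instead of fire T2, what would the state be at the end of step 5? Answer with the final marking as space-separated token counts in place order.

(re-executing from step 5 with the substitution; state before step 5: [7 7 3])
5 | fire T1 | [10 5 5]

10 5 5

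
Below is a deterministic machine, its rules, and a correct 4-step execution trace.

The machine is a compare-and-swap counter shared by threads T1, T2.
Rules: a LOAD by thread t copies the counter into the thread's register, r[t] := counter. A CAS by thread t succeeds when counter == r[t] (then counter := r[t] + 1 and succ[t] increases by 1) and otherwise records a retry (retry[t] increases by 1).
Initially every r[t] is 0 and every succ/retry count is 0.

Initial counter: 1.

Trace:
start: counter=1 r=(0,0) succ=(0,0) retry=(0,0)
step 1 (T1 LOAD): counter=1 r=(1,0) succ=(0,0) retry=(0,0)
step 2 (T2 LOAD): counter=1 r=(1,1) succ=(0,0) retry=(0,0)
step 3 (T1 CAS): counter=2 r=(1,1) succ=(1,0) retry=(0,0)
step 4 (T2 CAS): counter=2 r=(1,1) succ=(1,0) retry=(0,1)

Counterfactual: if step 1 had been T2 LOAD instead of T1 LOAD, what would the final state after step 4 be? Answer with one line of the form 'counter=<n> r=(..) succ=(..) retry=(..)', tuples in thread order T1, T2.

(re-executing from step 1 with the substitution; state before step 1: counter=1 r=(0,0) succ=(0,0) retry=(0,0))
step 1 (T2 LOAD): counter=1 r=(0,1) succ=(0,0) retry=(0,0)
step 2 (T2 LOAD): counter=1 r=(0,1) succ=(0,0) retry=(0,0)
step 3 (T1 CAS): counter=1 r=(0,1) succ=(0,0) retry=(1,0)
step 4 (T2 CAS): counter=2 r=(0,1) succ=(0,1) retry=(1,0)

counter=2 r=(0,1) succ=(0,1) retry=(1,0)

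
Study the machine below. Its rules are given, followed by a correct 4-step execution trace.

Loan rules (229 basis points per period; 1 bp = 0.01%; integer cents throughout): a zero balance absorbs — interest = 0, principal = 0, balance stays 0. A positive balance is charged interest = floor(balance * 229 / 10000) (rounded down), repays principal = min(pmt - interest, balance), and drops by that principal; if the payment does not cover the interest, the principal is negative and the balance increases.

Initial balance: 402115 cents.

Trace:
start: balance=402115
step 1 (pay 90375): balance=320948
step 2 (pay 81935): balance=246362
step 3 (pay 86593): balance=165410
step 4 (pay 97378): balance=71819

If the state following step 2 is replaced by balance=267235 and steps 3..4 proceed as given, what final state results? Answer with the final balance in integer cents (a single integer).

state after step 2 := balance=267235
step 3 (pay 86593): balance=186761
step 4 (pay 97378): balance=93659

93659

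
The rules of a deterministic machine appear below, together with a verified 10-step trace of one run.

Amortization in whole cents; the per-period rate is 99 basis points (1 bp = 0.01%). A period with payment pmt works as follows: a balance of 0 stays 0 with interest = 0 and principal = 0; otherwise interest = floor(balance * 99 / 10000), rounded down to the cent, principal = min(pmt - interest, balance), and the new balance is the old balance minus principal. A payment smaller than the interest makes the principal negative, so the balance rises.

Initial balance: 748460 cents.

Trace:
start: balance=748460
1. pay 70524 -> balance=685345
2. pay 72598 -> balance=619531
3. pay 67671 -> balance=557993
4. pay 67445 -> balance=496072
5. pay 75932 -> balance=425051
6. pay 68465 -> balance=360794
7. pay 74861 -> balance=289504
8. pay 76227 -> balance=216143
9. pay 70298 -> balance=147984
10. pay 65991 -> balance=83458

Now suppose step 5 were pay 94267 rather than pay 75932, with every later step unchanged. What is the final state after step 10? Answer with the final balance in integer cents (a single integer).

64196

(re-executing from step 5 with the substitution; state before step 5: balance=496072)
5. pay 94267 -> balance=406716
6. pay 68465 -> balance=342277
7. pay 74861 -> balance=270804
8. pay 76227 -> balance=197257
9. pay 70298 -> balance=128911
10. pay 65991 -> balance=64196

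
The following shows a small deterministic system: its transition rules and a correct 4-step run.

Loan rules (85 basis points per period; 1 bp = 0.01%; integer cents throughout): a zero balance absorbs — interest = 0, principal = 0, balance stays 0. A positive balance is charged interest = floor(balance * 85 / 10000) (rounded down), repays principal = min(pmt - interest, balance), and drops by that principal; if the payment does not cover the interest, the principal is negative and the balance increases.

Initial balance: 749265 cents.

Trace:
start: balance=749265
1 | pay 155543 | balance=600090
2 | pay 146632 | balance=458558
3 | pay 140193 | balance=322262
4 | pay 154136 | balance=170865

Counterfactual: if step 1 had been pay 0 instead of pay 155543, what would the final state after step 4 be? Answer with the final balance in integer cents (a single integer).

330408

(re-executing from step 1 with the substitution; state before step 1: balance=749265)
1 | pay 0 | balance=755633
2 | pay 146632 | balance=615423
3 | pay 140193 | balance=480461
4 | pay 154136 | balance=330408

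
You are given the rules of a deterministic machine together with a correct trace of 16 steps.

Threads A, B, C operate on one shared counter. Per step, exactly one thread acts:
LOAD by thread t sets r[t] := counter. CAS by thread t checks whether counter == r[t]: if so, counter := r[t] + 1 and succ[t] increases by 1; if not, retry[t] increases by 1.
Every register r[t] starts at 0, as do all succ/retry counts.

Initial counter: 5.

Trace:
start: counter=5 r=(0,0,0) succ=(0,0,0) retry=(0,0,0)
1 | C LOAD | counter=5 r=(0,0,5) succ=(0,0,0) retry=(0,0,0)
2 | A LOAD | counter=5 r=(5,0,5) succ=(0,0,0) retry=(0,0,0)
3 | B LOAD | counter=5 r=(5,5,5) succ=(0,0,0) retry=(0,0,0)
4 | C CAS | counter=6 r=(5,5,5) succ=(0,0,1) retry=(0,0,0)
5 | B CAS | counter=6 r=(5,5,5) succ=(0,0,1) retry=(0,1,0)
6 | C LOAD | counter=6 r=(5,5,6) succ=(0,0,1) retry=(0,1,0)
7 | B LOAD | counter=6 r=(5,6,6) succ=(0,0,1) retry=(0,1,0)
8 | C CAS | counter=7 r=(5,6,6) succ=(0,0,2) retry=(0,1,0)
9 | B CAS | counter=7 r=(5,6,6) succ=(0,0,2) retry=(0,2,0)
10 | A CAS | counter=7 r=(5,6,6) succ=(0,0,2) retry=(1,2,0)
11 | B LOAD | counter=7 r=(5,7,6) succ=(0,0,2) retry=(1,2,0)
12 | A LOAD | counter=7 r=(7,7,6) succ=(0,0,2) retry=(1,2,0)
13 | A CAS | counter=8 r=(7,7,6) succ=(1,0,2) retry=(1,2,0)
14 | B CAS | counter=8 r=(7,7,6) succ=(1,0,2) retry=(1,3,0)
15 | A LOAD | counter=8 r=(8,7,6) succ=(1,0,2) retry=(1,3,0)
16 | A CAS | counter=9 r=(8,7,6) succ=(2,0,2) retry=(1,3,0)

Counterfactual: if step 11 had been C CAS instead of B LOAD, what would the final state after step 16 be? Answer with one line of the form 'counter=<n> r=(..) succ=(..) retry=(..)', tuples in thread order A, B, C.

counter=9 r=(8,6,6) succ=(2,0,2) retry=(1,3,1)

(re-executing from step 11 with the substitution; state before step 11: counter=7 r=(5,6,6) succ=(0,0,2) retry=(1,2,0))
11 | C CAS | counter=7 r=(5,6,6) succ=(0,0,2) retry=(1,2,1)
12 | A LOAD | counter=7 r=(7,6,6) succ=(0,0,2) retry=(1,2,1)
13 | A CAS | counter=8 r=(7,6,6) succ=(1,0,2) retry=(1,2,1)
14 | B CAS | counter=8 r=(7,6,6) succ=(1,0,2) retry=(1,3,1)
15 | A LOAD | counter=8 r=(8,6,6) succ=(1,0,2) retry=(1,3,1)
16 | A CAS | counter=9 r=(8,6,6) succ=(2,0,2) retry=(1,3,1)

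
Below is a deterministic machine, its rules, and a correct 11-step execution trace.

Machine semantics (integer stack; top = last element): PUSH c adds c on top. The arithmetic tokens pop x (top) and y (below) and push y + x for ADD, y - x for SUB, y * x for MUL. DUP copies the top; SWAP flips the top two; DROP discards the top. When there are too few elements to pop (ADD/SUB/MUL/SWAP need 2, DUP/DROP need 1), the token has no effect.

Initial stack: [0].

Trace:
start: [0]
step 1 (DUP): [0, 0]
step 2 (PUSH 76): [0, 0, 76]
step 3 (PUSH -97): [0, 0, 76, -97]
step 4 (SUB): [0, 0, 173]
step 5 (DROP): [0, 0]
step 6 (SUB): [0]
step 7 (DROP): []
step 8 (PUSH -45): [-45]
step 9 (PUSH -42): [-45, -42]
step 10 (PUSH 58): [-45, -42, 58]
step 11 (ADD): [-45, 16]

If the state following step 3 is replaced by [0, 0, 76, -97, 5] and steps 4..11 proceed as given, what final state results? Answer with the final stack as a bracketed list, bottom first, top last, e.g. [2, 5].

state after step 3 := [0, 0, 76, -97, 5]
step 4 (SUB): [0, 0, 76, -102]
step 5 (DROP): [0, 0, 76]
step 6 (SUB): [0, -76]
step 7 (DROP): [0]
step 8 (PUSH -45): [0, -45]
step 9 (PUSH -42): [0, -45, -42]
step 10 (PUSH 58): [0, -45, -42, 58]
step 11 (ADD): [0, -45, 16]

[0, -45, 16]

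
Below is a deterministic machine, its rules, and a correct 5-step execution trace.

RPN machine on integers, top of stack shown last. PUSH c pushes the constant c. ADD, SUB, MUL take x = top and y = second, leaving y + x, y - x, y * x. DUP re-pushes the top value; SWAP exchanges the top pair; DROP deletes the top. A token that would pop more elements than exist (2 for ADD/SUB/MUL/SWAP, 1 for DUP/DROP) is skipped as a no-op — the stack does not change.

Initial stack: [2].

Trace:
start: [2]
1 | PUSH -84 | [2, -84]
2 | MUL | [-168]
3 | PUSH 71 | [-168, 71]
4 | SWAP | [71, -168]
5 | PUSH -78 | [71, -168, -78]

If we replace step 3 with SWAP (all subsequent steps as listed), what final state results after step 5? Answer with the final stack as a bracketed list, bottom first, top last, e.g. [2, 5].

[-168, -78]

(re-executing from step 3 with the substitution; state before step 3: [-168])
3 | SWAP | [-168]
4 | SWAP | [-168]
5 | PUSH -78 | [-168, -78]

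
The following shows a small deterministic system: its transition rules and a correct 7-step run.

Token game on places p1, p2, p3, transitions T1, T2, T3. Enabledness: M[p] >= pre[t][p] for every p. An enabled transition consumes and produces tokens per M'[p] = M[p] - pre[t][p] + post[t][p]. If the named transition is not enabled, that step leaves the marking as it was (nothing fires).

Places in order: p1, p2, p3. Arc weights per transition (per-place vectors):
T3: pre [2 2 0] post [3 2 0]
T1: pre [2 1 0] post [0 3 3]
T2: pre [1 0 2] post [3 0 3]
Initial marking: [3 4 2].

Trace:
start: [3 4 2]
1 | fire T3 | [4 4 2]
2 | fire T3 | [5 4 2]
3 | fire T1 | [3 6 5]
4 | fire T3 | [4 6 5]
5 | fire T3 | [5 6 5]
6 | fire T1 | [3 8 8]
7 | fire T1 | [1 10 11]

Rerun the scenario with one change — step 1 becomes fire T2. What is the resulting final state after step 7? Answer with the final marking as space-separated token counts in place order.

(re-executing from step 1 with the substitution; state before step 1: [3 4 2])
1 | fire T2 | [5 4 3]
2 | fire T3 | [6 4 3]
3 | fire T1 | [4 6 6]
4 | fire T3 | [5 6 6]
5 | fire T3 | [6 6 6]
6 | fire T1 | [4 8 9]
7 | fire T1 | [2 10 12]

2 10 12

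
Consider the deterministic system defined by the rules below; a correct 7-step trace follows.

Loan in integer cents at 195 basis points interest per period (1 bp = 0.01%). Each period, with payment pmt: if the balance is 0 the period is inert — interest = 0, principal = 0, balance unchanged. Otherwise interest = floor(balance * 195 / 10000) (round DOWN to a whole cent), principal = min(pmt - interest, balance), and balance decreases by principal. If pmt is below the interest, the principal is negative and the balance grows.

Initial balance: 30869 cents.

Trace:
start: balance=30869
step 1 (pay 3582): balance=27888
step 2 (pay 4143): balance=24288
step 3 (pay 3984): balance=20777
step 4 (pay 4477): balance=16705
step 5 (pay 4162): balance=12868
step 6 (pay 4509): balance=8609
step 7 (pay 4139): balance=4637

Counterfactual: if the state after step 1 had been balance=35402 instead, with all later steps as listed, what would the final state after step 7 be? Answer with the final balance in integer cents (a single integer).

13077

state after step 1 := balance=35402
step 2 (pay 4143): balance=31949
step 3 (pay 3984): balance=28588
step 4 (pay 4477): balance=24668
step 5 (pay 4162): balance=20987
step 6 (pay 4509): balance=16887
step 7 (pay 4139): balance=13077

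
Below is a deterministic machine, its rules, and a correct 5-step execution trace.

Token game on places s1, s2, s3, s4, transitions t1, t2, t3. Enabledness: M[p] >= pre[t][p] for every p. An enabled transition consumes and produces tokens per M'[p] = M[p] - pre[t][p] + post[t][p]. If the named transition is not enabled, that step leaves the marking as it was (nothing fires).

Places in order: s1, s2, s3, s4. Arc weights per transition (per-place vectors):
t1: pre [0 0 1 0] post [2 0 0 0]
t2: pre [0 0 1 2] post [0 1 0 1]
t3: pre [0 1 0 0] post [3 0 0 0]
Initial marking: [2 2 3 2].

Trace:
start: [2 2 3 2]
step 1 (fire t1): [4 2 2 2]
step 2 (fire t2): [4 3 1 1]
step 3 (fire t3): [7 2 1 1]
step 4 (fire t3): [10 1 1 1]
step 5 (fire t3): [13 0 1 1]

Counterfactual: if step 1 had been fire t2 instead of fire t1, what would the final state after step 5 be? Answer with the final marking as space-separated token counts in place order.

11 0 2 1

(re-executing from step 1 with the substitution; state before step 1: [2 2 3 2])
step 1 (fire t2): [2 3 2 1]
step 2 (fire t2): [2 3 2 1]
step 3 (fire t3): [5 2 2 1]
step 4 (fire t3): [8 1 2 1]
step 5 (fire t3): [11 0 2 1]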